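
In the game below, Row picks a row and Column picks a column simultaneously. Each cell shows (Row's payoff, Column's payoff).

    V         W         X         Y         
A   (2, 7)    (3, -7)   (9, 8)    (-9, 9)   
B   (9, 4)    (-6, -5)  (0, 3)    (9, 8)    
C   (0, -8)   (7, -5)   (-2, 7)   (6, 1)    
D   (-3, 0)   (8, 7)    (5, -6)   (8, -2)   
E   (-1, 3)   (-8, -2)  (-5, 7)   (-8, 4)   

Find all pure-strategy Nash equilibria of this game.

(B, Y) and (D, W)

Check mutual best responses: a cell is a NE iff neither player can gain by unilaterally deviating.
Row's best responses — vs V: B (payoff 9); vs W: D (payoff 8); vs X: A (payoff 9); vs Y: B (payoff 9).
Column's best responses — vs A: Y (payoff 9); vs B: Y (payoff 8); vs C: X (payoff 7); vs D: W (payoff 7); vs E: X (payoff 7).
Mutual best responses occur at (B, Y) and (D, W); at each, neither player gains by switching.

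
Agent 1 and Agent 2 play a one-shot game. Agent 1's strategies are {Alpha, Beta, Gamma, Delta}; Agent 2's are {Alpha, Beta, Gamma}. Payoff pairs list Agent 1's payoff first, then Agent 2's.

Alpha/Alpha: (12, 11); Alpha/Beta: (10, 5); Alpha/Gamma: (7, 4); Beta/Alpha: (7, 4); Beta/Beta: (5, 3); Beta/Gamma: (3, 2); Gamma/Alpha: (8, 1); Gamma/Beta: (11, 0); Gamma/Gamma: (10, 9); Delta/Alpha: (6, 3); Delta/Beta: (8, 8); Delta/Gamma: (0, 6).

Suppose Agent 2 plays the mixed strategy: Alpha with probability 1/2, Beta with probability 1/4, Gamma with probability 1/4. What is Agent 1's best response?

Compute Agent 1's expected payoff from each pure strategy against the given mix.
Alpha: (1/2)·12 + (1/4)·10 + (1/4)·7 = 41/4
Beta: (1/2)·7 + (1/4)·5 + (1/4)·3 = 11/2
Gamma: (1/2)·8 + (1/4)·11 + (1/4)·10 = 37/4
Delta: (1/2)·6 + (1/4)·8 + (1/4)·0 = 5
Highest expected payoff is 41/4, from Alpha.

Alpha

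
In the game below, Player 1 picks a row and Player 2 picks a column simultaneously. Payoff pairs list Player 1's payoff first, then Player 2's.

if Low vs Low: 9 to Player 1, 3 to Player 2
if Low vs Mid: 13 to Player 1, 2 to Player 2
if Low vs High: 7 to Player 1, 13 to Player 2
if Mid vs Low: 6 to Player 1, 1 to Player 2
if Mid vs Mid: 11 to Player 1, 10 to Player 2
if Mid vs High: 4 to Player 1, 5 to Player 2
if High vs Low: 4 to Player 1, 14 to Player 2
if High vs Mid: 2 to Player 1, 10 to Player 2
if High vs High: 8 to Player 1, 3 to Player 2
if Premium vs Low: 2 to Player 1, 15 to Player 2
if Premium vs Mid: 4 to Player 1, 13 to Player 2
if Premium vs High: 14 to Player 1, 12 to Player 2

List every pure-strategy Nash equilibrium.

Find each player's best response to every opponent strategy; NE are the intersections.
Player 1's best responses — vs Low: Low (payoff 9); vs Mid: Low (payoff 13); vs High: Premium (payoff 14).
Player 2's best responses — vs Low: High (payoff 13); vs Mid: Mid (payoff 10); vs High: Low (payoff 14); vs Premium: Low (payoff 15).
No cell has both players best-responding. For instance, Player 1's best reply to Low is Low, but against Low Player 2 prefers High over Low.

None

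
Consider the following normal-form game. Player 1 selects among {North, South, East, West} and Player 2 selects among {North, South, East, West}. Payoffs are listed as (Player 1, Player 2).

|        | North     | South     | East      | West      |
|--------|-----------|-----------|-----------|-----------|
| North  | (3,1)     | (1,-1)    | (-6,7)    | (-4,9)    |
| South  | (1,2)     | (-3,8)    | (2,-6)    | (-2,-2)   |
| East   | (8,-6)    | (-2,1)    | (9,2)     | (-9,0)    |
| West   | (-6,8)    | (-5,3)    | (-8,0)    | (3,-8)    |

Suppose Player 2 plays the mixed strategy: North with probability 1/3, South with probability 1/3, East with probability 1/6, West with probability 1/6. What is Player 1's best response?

Player 1's best reply maximizes expected payoff against the mix.
North: (1/3)·3 + (1/3)·1 + (1/6)·(-6) + (1/6)·(-4) = -1/3
South: (1/3)·1 + (1/3)·(-3) + (1/6)·2 + (1/6)·(-2) = -2/3
East: (1/3)·8 + (1/3)·(-2) + (1/6)·9 + (1/6)·(-9) = 2
West: (1/3)·(-6) + (1/3)·(-5) + (1/6)·(-8) + (1/6)·3 = -9/2
Highest expected payoff is 2, from East.

East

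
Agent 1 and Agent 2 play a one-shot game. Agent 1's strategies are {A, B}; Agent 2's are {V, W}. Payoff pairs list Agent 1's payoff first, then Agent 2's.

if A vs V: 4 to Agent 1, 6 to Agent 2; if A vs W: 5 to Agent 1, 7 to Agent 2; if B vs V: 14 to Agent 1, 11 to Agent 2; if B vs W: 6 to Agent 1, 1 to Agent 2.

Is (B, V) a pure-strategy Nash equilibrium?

Holding Agent 2 at V: Agent 1 gets 14 from B, versus 4 from A. No profitable deviation for Agent 1.
Holding Agent 1 at B: Agent 2 gets 11 from V, versus 1 from W. No profitable deviation for Agent 2 either.

Yes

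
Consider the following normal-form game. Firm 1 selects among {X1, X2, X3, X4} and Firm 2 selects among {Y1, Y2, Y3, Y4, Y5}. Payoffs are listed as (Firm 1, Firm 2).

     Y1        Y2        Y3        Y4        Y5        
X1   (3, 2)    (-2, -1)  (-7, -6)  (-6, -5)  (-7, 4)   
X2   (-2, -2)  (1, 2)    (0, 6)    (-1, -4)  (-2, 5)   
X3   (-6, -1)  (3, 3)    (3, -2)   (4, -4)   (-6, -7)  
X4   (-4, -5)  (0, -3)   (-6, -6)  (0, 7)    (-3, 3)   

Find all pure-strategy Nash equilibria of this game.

(X3, Y2)

A profile is a Nash equilibrium when each player is best-responding to the other.
Firm 1's best responses — vs Y1: X1 (payoff 3); vs Y2: X3 (payoff 3); vs Y3: X3 (payoff 3); vs Y4: X3 (payoff 4); vs Y5: X2 (payoff -2).
Firm 2's best responses — vs X1: Y5 (payoff 4); vs X2: Y3 (payoff 6); vs X3: Y2 (payoff 3); vs X4: Y4 (payoff 7).
The only mutual best response is (X3, Y2); neither player gains by switching there.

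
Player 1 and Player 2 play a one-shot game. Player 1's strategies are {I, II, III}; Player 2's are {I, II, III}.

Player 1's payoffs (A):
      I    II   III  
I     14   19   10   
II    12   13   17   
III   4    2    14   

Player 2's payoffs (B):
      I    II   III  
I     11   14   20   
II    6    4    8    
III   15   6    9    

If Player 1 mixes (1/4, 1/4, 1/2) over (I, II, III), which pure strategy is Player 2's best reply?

I

Compute Player 2's expected payoff from each pure strategy against the given mix.
I: (1/4)·11 + (1/4)·6 + (1/2)·15 = 47/4
II: (1/4)·14 + (1/4)·4 + (1/2)·6 = 15/2
III: (1/4)·20 + (1/4)·8 + (1/2)·9 = 23/2
Highest expected payoff is 47/4, from I.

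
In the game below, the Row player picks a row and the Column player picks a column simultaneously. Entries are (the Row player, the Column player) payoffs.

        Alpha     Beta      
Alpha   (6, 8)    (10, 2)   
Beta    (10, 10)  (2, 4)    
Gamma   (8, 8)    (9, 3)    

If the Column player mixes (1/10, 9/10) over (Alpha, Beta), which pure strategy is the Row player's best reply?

Alpha

The Row player's best reply maximizes expected payoff against the mix.
Alpha: (1/10)·6 + (9/10)·10 = 48/5
Beta: (1/10)·10 + (9/10)·2 = 14/5
Gamma: (1/10)·8 + (9/10)·9 = 89/10
Highest expected payoff is 48/5, from Alpha.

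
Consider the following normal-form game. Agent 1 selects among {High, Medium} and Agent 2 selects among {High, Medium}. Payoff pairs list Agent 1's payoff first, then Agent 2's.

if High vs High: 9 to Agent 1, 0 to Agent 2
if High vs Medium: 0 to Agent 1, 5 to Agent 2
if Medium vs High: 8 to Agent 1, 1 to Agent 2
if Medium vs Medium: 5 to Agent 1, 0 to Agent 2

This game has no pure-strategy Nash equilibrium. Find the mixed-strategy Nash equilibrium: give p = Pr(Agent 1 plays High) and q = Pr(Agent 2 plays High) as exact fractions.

p = 1/6, q = 5/6

In a mixed NE each player is indifferent between their pure strategies, so the opponent's mix sets the indifference.
Agent 2 indifferent between High and Medium: p·0 + (1−p)·1 = p·5 + (1−p)·0 ⟹ 1 + (-1)p = 0 + 5p ⟹ p = 1/6.
Agent 1 indifferent between High and Medium: q·9 + (1−q)·0 = q·8 + (1−q)·5 ⟹ 0 + 9q = 5 + 3q ⟹ q = 5/6.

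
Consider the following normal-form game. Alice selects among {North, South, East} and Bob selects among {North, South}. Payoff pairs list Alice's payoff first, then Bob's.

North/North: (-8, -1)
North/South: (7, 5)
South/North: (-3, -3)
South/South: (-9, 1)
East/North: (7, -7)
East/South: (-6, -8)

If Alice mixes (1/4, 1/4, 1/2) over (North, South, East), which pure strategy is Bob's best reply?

South

Compute Bob's expected payoff from each pure strategy against the given mix.
North: (1/4)·(-1) + (1/4)·(-3) + (1/2)·(-7) = -9/2
South: (1/4)·5 + (1/4)·1 + (1/2)·(-8) = -5/2
Highest expected payoff is -5/2, from South.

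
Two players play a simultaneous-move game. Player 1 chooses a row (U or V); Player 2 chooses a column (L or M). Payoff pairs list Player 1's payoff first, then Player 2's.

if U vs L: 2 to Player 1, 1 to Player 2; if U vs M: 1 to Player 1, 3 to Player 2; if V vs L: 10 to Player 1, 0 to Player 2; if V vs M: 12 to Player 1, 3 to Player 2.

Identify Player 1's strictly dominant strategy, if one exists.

V

A strategy is strictly dominant if it gives Player 1 a strictly higher payoff than every other strategy, against every choice by the opponent.
V strictly dominates: vs L: 10 > 2; vs M: 12 > 1.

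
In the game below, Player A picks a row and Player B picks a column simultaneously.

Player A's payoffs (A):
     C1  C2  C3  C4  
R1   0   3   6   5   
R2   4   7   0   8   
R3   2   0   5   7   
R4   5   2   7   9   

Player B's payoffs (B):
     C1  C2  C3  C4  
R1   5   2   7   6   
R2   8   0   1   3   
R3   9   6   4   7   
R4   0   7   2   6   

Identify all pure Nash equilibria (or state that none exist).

There is no pure-strategy Nash equilibrium

A profile is a Nash equilibrium when each player is best-responding to the other.
Player A's best responses — vs C1: R4 (payoff 5); vs C2: R2 (payoff 7); vs C3: R4 (payoff 7); vs C4: R4 (payoff 9).
Player B's best responses — vs R1: C3 (payoff 7); vs R2: C1 (payoff 8); vs R3: C1 (payoff 9); vs R4: C2 (payoff 7).
No cell has both players best-responding. For instance, Player A's best reply to C2 is R2, but against R2 Player B prefers C1 over C2.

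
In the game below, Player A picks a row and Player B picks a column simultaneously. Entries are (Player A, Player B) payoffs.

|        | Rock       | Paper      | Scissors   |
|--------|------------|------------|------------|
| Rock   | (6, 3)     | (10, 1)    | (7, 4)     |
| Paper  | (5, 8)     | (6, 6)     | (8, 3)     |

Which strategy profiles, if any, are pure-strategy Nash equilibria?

No pure-strategy Nash equilibrium

Check mutual best responses: a cell is a NE iff neither player can gain by unilaterally deviating.
Player A's best responses — vs Rock: Rock (payoff 6); vs Paper: Rock (payoff 10); vs Scissors: Paper (payoff 8).
Player B's best responses — vs Rock: Scissors (payoff 4); vs Paper: Rock (payoff 8).
No cell has both players best-responding. For instance, Player A's best reply to Rock is Rock, but against Rock Player B prefers Scissors over Rock.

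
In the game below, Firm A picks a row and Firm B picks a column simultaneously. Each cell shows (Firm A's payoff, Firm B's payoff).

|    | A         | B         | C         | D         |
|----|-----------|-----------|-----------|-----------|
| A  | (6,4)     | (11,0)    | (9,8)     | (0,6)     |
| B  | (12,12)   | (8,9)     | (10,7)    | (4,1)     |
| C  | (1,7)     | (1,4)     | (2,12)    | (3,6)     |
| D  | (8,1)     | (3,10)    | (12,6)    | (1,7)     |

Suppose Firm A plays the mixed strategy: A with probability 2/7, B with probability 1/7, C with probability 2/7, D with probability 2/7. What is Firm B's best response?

C

Compute Firm B's expected payoff from each pure strategy against the given mix.
A: (2/7)·4 + (1/7)·12 + (2/7)·7 + (2/7)·1 = 36/7
B: (2/7)·0 + (1/7)·9 + (2/7)·4 + (2/7)·10 = 37/7
C: (2/7)·8 + (1/7)·7 + (2/7)·12 + (2/7)·6 = 59/7
D: (2/7)·6 + (1/7)·1 + (2/7)·6 + (2/7)·7 = 39/7
Highest expected payoff is 59/7, from C.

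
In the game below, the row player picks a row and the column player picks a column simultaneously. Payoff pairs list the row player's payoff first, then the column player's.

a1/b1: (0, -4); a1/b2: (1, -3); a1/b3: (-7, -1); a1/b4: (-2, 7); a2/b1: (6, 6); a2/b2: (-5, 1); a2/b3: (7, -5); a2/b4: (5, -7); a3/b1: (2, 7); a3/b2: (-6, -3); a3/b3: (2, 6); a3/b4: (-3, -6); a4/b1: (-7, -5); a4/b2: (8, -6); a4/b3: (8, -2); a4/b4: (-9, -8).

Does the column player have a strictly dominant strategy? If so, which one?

A strategy is strictly dominant if it gives the column player a strictly higher payoff than every other strategy, against every choice by the opponent.
b1 is not dominant: against a1, b2 gives -3 > -4.
b2 is not dominant: against a1, b3 gives -1 > -3.
b3 is not dominant: against a1, b4 gives 7 > -1.
b4 is not dominant: against a2, b1 gives 6 > -7.
No single strategy is best against every opponent action.

No strictly dominant strategy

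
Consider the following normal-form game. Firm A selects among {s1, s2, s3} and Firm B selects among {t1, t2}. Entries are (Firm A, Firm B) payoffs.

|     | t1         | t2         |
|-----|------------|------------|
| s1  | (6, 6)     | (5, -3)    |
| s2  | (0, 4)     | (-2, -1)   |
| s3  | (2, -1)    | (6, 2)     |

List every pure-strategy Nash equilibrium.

(s1, t1) and (s3, t2)

Check mutual best responses: a cell is a NE iff neither player can gain by unilaterally deviating.
Firm A's best responses — vs t1: s1 (payoff 6); vs t2: s3 (payoff 6).
Firm B's best responses — vs s1: t1 (payoff 6); vs s2: t1 (payoff 4); vs s3: t2 (payoff 2).
Mutual best responses occur at (s1, t1) and (s3, t2); at each, neither player gains by switching.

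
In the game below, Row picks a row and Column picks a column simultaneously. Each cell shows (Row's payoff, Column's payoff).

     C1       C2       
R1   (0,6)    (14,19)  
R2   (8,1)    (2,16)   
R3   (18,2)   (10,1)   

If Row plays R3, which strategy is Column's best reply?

C1

With Row fixed at R3, Column's payoffs are: C1 → 2, C2 → 1.
The maximum is 2, achieved by C1.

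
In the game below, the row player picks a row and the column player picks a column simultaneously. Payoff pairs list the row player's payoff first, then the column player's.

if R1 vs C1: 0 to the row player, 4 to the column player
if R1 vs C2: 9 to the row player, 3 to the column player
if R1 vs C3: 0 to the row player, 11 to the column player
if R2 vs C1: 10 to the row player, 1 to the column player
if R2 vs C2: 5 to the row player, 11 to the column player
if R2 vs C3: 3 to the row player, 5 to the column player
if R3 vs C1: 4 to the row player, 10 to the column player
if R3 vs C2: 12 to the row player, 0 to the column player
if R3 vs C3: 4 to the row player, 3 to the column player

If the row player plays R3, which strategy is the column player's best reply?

With the row player fixed at R3, the column player's payoffs are: C1 → 10, C2 → 0, C3 → 3.
The maximum is 10, achieved by C1.

C1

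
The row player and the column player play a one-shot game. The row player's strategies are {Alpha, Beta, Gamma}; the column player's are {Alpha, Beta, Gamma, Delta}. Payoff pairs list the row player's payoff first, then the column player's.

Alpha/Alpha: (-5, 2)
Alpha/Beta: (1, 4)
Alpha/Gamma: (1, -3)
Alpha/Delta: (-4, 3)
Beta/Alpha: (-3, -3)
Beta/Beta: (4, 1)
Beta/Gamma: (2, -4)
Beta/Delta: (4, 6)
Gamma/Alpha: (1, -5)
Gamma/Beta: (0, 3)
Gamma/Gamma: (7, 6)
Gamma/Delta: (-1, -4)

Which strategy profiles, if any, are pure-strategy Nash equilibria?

Check mutual best responses: a cell is a NE iff neither player can gain by unilaterally deviating.
The row player's best responses — vs Alpha: Gamma (payoff 1); vs Beta: Beta (payoff 4); vs Gamma: Gamma (payoff 7); vs Delta: Beta (payoff 4).
The column player's best responses — vs Alpha: Beta (payoff 4); vs Beta: Delta (payoff 6); vs Gamma: Gamma (payoff 6).
Mutual best responses occur at (Beta, Delta) and (Gamma, Gamma); at each, neither player gains by switching.

(Beta, Delta) and (Gamma, Gamma)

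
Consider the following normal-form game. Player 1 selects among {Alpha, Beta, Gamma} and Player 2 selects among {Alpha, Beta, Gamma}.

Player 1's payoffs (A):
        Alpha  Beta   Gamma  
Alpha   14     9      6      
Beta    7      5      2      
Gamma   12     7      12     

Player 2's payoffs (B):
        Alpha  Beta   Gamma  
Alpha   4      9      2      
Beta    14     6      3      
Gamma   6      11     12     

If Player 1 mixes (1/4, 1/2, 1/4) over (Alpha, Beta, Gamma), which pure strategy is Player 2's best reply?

Alpha

Player 2's best reply maximizes expected payoff against the mix.
Alpha: (1/4)·4 + (1/2)·14 + (1/4)·6 = 19/2
Beta: (1/4)·9 + (1/2)·6 + (1/4)·11 = 8
Gamma: (1/4)·2 + (1/2)·3 + (1/4)·12 = 5
Highest expected payoff is 19/2, from Alpha.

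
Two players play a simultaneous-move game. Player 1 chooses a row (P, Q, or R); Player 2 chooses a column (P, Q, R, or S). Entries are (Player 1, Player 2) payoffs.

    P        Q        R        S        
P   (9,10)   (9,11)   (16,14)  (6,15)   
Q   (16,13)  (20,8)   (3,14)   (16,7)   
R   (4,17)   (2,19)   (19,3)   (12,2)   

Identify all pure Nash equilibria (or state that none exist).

A profile is a Nash equilibrium when each player is best-responding to the other.
Player 1's best responses — vs P: Q (payoff 16); vs Q: Q (payoff 20); vs R: R (payoff 19); vs S: Q (payoff 16).
Player 2's best responses — vs P: S (payoff 15); vs Q: R (payoff 14); vs R: Q (payoff 19).
No cell has both players best-responding. For instance, Player 1's best reply to Q is Q, but against Q Player 2 prefers R over Q.

No pure-strategy Nash equilibrium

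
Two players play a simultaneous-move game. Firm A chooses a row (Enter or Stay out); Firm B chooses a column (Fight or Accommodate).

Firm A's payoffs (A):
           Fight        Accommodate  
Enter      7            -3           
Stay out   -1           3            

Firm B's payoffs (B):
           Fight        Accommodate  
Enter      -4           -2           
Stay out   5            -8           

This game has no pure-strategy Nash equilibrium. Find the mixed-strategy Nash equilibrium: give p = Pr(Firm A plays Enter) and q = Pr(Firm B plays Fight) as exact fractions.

p = 13/15, q = 3/7

In a mixed NE each player is indifferent between their pure strategies, so the opponent's mix sets the indifference.
Firm B indifferent between Fight and Accommodate: p·(-4) + (1−p)·5 = p·(-2) + (1−p)·(-8) ⟹ 5 + (-9)p = (-8) + 6p ⟹ p = 13/15.
Firm A indifferent between Enter and Stay out: q·7 + (1−q)·(-3) = q·(-1) + (1−q)·3 ⟹ (-3) + 10q = 3 + (-4)q ⟹ q = 3/7.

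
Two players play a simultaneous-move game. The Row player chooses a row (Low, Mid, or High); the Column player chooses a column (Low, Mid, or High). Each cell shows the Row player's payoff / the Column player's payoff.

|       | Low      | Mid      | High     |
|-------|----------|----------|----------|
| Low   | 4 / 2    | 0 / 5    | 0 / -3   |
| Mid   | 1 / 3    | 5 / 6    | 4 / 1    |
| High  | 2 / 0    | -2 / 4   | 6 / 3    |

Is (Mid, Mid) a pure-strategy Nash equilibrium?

Holding the Column player at Mid: the Row player gets 5 from Mid, versus 0 from Low, -2 from High. No profitable deviation for the Row player.
Holding the Row player at Mid: the Column player gets 6 from Mid, versus 3 from Low, 1 from High. No profitable deviation for the Column player either.

Yes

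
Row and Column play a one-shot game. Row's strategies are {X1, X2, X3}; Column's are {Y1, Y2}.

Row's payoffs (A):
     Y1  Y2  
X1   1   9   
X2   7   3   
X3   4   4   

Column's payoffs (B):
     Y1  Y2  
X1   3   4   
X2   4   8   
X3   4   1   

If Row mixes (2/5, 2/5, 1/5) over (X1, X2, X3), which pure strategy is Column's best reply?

Y2

Compute Column's expected payoff from each pure strategy against the given mix.
Y1: (2/5)·3 + (2/5)·4 + (1/5)·4 = 18/5
Y2: (2/5)·4 + (2/5)·8 + (1/5)·1 = 5
Highest expected payoff is 5, from Y2.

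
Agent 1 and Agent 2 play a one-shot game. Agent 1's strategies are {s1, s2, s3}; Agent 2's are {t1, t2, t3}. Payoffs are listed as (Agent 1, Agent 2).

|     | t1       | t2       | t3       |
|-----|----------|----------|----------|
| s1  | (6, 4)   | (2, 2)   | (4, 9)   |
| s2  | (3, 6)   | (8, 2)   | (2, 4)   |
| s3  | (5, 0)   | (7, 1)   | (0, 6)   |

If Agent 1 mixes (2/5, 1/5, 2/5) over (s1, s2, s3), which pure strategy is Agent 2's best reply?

Compute Agent 2's expected payoff from each pure strategy against the given mix.
t1: (2/5)·4 + (1/5)·6 + (2/5)·0 = 14/5
t2: (2/5)·2 + (1/5)·2 + (2/5)·1 = 8/5
t3: (2/5)·9 + (1/5)·4 + (2/5)·6 = 34/5
Highest expected payoff is 34/5, from t3.

t3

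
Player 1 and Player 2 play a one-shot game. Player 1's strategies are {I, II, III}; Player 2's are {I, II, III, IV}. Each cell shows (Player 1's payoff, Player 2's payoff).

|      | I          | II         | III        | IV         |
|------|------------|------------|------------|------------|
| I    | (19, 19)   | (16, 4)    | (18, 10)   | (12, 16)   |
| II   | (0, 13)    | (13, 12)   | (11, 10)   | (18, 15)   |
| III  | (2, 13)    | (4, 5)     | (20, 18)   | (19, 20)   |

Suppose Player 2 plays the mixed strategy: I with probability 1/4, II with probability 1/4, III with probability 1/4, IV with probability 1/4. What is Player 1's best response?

Player 1's best reply maximizes expected payoff against the mix.
I: (1/4)·19 + (1/4)·16 + (1/4)·18 + (1/4)·12 = 65/4
II: (1/4)·0 + (1/4)·13 + (1/4)·11 + (1/4)·18 = 21/2
III: (1/4)·2 + (1/4)·4 + (1/4)·20 + (1/4)·19 = 45/4
Highest expected payoff is 65/4, from I.

I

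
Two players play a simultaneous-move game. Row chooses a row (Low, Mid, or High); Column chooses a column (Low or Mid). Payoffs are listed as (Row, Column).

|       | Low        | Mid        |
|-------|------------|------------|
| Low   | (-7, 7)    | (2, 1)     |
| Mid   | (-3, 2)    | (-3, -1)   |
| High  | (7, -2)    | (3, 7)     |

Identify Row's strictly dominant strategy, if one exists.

High

Check whether one of Row's strategies beats all alternatives regardless of what the opponent does.
High strictly dominates: vs Low: 7 > each of {-7, -3}; vs Mid: 3 > each of {2, -3}.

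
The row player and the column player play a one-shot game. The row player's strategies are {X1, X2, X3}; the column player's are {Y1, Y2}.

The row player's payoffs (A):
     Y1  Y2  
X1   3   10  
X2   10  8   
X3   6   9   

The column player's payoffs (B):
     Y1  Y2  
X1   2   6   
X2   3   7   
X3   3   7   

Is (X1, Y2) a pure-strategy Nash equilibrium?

Holding the column player at Y2: the row player gets 10 from X1, versus 8 from X2, 9 from X3. No profitable deviation for the row player.
Holding the row player at X1: the column player gets 6 from Y2, versus 2 from Y1. No profitable deviation for the column player either.

Yes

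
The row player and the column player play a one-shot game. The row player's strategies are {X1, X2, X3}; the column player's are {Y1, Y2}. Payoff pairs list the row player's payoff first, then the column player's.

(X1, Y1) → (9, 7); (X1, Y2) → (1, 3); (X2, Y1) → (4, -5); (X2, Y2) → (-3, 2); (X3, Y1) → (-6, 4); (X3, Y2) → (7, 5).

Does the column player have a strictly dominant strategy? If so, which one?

Check whether one of the column player's strategies beats all alternatives regardless of what the opponent does.
Y1 is not dominant: against X2, Y2 gives 2 > -5.
Y2 is not dominant: against X1, Y1 gives 7 > 3.
No single strategy is best against every opponent action.

No strictly dominant strategy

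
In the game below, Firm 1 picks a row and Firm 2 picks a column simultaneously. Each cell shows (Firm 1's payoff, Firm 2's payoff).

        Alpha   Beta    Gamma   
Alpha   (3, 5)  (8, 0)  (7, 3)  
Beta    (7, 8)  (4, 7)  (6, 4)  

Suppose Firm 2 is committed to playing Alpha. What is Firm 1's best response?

With Firm 2 fixed at Alpha, Firm 1's payoffs are: Alpha → 3, Beta → 7.
The maximum is 7, achieved by Beta.

Beta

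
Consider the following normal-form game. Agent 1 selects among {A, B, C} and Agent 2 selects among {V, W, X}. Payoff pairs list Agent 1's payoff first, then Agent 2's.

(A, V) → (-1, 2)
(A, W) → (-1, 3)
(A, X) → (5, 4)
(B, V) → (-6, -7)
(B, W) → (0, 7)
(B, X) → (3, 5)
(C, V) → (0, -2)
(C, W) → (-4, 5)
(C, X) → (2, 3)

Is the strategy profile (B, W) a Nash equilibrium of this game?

Yes

Holding Agent 2 at W: Agent 1 gets 0 from B, versus -1 from A, -4 from C. No profitable deviation for Agent 1.
Holding Agent 1 at B: Agent 2 gets 7 from W, versus -7 from V, 5 from X. No profitable deviation for Agent 2 either.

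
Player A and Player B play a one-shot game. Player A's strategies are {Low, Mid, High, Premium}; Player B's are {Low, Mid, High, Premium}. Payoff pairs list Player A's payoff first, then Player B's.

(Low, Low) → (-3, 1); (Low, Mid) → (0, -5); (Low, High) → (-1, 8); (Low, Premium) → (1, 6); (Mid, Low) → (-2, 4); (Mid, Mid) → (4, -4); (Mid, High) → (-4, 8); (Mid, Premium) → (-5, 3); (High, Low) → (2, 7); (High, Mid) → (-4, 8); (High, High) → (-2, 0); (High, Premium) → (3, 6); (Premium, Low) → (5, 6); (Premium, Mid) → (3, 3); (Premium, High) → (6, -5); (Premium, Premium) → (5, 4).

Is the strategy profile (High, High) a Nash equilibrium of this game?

No

Holding Player B at High: Player A gets -2 from High but could get 6 by switching to Premium. Player A has a profitable deviation.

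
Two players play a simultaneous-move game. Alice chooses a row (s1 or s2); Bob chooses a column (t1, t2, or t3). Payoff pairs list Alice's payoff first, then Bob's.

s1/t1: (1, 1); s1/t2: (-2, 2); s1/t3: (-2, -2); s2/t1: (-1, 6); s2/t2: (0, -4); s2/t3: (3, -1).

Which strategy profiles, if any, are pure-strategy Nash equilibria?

No pure-strategy Nash equilibrium

Find each player's best response to every opponent strategy; NE are the intersections.
Alice's best responses — vs t1: s1 (payoff 1); vs t2: s2 (payoff 0); vs t3: s2 (payoff 3).
Bob's best responses — vs s1: t2 (payoff 2); vs s2: t1 (payoff 6).
No cell has both players best-responding. For instance, Alice's best reply to t2 is s2, but against s2 Bob prefers t1 over t2.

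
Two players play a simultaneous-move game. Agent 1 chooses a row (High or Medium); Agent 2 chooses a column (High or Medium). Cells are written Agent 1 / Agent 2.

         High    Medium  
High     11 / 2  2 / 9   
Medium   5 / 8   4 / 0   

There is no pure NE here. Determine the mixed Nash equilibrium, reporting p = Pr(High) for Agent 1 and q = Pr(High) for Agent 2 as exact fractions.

In a mixed NE each player is indifferent between their pure strategies, so the opponent's mix sets the indifference.
Agent 2 indifferent between High and Medium: p·2 + (1−p)·8 = p·9 + (1−p)·0 ⟹ 8 + (-6)p = 0 + 9p ⟹ p = 8/15.
Agent 1 indifferent between High and Medium: q·11 + (1−q)·2 = q·5 + (1−q)·4 ⟹ 2 + 9q = 4 + 1q ⟹ q = 1/4.

p = 8/15, q = 1/4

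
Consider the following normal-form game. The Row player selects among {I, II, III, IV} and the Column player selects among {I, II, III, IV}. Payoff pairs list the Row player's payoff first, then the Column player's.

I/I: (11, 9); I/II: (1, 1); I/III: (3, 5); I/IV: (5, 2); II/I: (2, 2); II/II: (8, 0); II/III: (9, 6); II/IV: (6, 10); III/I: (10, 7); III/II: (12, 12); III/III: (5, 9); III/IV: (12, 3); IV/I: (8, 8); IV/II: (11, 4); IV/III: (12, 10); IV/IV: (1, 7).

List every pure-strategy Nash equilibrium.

Check mutual best responses: a cell is a NE iff neither player can gain by unilaterally deviating.
The Row player's best responses — vs I: I (payoff 11); vs II: III (payoff 12); vs III: IV (payoff 12); vs IV: III (payoff 12).
The Column player's best responses — vs I: I (payoff 9); vs II: IV (payoff 10); vs III: II (payoff 12); vs IV: III (payoff 10).
Mutual best responses occur at (I, I), (III, II), and (IV, III); at each, neither player gains by switching.

(I, I), (III, II), and (IV, III)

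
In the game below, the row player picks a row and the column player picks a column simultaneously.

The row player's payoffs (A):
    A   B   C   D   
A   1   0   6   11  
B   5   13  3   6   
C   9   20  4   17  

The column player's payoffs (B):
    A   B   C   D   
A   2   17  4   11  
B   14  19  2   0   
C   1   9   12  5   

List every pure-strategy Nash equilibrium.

A profile is a Nash equilibrium when each player is best-responding to the other.
The row player's best responses — vs A: C (payoff 9); vs B: C (payoff 20); vs C: A (payoff 6); vs D: C (payoff 17).
The column player's best responses — vs A: B (payoff 17); vs B: B (payoff 19); vs C: C (payoff 12).
No cell has both players best-responding. For instance, the row player's best reply to A is C, but against C the column player prefers C over A.

There is no pure-strategy Nash equilibrium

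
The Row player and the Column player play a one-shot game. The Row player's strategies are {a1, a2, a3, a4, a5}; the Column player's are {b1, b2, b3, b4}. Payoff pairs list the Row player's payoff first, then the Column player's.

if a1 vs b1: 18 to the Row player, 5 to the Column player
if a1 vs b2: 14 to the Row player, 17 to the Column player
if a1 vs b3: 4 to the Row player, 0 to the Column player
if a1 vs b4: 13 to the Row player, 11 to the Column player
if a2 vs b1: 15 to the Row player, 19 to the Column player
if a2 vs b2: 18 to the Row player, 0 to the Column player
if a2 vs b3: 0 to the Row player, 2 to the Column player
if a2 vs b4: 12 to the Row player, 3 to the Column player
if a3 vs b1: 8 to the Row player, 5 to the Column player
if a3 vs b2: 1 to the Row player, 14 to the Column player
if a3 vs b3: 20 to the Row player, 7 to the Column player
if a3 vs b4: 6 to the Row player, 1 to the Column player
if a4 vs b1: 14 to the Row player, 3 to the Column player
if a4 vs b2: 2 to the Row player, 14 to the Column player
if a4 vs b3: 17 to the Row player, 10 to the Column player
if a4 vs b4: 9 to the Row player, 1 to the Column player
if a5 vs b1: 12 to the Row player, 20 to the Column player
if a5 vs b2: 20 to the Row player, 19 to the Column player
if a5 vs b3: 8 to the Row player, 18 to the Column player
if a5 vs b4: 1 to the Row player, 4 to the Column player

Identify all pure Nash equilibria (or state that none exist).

No pure-strategy Nash equilibrium

Find each player's best response to every opponent strategy; NE are the intersections.
The Row player's best responses — vs b1: a1 (payoff 18); vs b2: a5 (payoff 20); vs b3: a3 (payoff 20); vs b4: a1 (payoff 13).
The Column player's best responses — vs a1: b2 (payoff 17); vs a2: b1 (payoff 19); vs a3: b2 (payoff 14); vs a4: b2 (payoff 14); vs a5: b1 (payoff 20).
No cell has both players best-responding. For instance, the Row player's best reply to b1 is a1, but against a1 the Column player prefers b2 over b1.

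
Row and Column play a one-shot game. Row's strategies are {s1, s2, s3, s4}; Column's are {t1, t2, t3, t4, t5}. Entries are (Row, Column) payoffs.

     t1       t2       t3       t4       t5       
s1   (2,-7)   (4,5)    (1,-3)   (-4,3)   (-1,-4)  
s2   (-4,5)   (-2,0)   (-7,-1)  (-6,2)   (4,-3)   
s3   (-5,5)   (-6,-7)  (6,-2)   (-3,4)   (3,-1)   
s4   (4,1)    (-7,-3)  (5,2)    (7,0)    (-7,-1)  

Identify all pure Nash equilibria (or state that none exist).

Find each player's best response to every opponent strategy; NE are the intersections.
Row's best responses — vs t1: s4 (payoff 4); vs t2: s1 (payoff 4); vs t3: s3 (payoff 6); vs t4: s4 (payoff 7); vs t5: s2 (payoff 4).
Column's best responses — vs s1: t2 (payoff 5); vs s2: t1 (payoff 5); vs s3: t1 (payoff 5); vs s4: t3 (payoff 2).
The only mutual best response is (s1, t2); neither player gains by switching there.

(s1, t2)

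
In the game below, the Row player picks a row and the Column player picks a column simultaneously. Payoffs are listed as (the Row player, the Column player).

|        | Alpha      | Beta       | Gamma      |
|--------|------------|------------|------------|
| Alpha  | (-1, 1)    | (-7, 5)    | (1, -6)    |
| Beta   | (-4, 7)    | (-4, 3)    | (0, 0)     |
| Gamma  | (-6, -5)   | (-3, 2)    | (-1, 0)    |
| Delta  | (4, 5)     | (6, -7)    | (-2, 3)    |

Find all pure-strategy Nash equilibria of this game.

(Delta, Alpha)

Find each player's best response to every opponent strategy; NE are the intersections.
The Row player's best responses — vs Alpha: Delta (payoff 4); vs Beta: Delta (payoff 6); vs Gamma: Alpha (payoff 1).
The Column player's best responses — vs Alpha: Beta (payoff 5); vs Beta: Alpha (payoff 7); vs Gamma: Beta (payoff 2); vs Delta: Alpha (payoff 5).
The only mutual best response is (Delta, Alpha); neither player gains by switching there.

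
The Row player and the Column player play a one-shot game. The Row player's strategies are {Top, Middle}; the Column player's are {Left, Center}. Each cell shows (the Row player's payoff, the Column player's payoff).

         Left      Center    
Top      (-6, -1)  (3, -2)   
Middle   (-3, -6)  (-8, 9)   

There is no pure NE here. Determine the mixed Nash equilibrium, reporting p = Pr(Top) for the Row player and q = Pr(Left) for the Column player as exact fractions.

p = 15/16, q = 11/14

In a mixed NE each player is indifferent between their pure strategies, so the opponent's mix sets the indifference.
The Column player indifferent between Left and Center: p·(-1) + (1−p)·(-6) = p·(-2) + (1−p)·9 ⟹ (-6) + 5p = 9 + (-11)p ⟹ p = 15/16.
The Row player indifferent between Top and Middle: q·(-6) + (1−q)·3 = q·(-3) + (1−q)·(-8) ⟹ 3 + (-9)q = (-8) + 5q ⟹ q = 11/14.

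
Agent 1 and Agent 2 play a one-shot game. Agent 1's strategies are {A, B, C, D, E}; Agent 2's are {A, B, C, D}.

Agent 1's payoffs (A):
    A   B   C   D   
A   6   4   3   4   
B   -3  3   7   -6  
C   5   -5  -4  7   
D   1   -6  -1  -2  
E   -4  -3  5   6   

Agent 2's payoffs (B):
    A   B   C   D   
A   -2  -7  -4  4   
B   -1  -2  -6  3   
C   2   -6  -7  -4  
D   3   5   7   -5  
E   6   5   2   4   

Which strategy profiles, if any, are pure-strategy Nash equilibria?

There is no pure-strategy Nash equilibrium

A profile is a Nash equilibrium when each player is best-responding to the other.
Agent 1's best responses — vs A: A (payoff 6); vs B: A (payoff 4); vs C: B (payoff 7); vs D: C (payoff 7).
Agent 2's best responses — vs A: D (payoff 4); vs B: D (payoff 3); vs C: A (payoff 2); vs D: C (payoff 7); vs E: A (payoff 6).
No cell has both players best-responding. For instance, Agent 1's best reply to A is A, but against A Agent 2 prefers D over A.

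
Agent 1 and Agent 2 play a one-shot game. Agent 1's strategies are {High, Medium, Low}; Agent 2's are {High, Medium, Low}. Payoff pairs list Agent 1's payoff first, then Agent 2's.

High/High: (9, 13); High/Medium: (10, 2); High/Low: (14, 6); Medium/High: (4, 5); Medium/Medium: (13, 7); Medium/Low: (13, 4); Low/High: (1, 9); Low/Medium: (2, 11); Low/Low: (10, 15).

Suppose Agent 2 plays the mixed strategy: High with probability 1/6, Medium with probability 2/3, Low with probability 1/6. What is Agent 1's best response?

Medium

Compute Agent 1's expected payoff from each pure strategy against the given mix.
High: (1/6)·9 + (2/3)·10 + (1/6)·14 = 21/2
Medium: (1/6)·4 + (2/3)·13 + (1/6)·13 = 23/2
Low: (1/6)·1 + (2/3)·2 + (1/6)·10 = 19/6
Highest expected payoff is 23/2, from Medium.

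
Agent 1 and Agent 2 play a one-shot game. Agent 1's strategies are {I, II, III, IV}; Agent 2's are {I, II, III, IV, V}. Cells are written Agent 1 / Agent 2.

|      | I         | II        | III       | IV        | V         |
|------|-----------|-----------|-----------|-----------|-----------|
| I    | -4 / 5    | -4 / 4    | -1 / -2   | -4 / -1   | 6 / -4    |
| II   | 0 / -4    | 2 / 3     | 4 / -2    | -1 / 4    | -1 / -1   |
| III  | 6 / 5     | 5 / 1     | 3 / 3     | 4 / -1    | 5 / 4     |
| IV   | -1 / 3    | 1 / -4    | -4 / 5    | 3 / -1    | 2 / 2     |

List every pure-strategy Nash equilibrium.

(III, I)

A profile is a Nash equilibrium when each player is best-responding to the other.
Agent 1's best responses — vs I: III (payoff 6); vs II: III (payoff 5); vs III: II (payoff 4); vs IV: III (payoff 4); vs V: I (payoff 6).
Agent 2's best responses — vs I: I (payoff 5); vs II: IV (payoff 4); vs III: I (payoff 5); vs IV: III (payoff 5).
The only mutual best response is (III, I); neither player gains by switching there.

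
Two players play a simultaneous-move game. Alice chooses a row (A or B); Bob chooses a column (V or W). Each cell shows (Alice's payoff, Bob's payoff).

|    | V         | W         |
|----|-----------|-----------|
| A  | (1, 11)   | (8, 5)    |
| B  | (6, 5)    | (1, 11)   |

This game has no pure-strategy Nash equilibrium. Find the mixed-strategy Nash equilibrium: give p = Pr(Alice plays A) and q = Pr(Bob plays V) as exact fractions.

p = 1/2, q = 7/12

In a mixed NE each player is indifferent between their pure strategies, so the opponent's mix sets the indifference.
Bob indifferent between V and W: p·11 + (1−p)·5 = p·5 + (1−p)·11 ⟹ 5 + 6p = 11 + (-6)p ⟹ p = 1/2.
Alice indifferent between A and B: q·1 + (1−q)·8 = q·6 + (1−q)·1 ⟹ 8 + (-7)q = 1 + 5q ⟹ q = 7/12.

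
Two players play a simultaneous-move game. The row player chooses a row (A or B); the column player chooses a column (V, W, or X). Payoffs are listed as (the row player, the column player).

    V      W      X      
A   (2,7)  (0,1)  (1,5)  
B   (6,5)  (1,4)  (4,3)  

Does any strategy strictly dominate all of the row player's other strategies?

Check whether one of the row player's strategies beats all alternatives regardless of what the opponent does.
B strictly dominates: vs V: 6 > 2; vs W: 1 > 0; vs X: 4 > 1.

B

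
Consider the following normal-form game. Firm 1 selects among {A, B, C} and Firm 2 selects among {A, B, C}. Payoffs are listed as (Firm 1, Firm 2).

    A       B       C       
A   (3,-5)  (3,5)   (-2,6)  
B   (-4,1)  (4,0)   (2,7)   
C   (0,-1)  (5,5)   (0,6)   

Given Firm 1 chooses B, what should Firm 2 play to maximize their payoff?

C

With Firm 1 fixed at B, Firm 2's payoffs are: A → 1, B → 0, C → 7.
The maximum is 7, achieved by C.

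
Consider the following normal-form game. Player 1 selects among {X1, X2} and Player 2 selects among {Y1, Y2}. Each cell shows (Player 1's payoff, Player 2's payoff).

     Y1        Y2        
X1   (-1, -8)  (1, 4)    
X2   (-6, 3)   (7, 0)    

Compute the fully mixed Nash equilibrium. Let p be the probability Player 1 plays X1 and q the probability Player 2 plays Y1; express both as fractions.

Each player's mixing probability is pinned down by making the *other* player indifferent.
Player 2 indifferent between Y1 and Y2: p·(-8) + (1−p)·3 = p·4 + (1−p)·0 ⟹ 3 + (-11)p = 0 + 4p ⟹ p = 1/5.
Player 1 indifferent between X1 and X2: q·(-1) + (1−q)·1 = q·(-6) + (1−q)·7 ⟹ 1 + (-2)q = 7 + (-13)q ⟹ q = 6/11.

p = 1/5, q = 6/11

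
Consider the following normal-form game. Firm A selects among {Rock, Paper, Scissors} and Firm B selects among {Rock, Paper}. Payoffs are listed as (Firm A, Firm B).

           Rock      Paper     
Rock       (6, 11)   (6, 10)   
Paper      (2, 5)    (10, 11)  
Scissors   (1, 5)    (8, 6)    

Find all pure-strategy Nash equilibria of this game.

A profile is a Nash equilibrium when each player is best-responding to the other.
Firm A's best responses — vs Rock: Rock (payoff 6); vs Paper: Paper (payoff 10).
Firm B's best responses — vs Rock: Rock (payoff 11); vs Paper: Paper (payoff 11); vs Scissors: Paper (payoff 6).
Mutual best responses occur at (Rock, Rock) and (Paper, Paper); at each, neither player gains by switching.

(Rock, Rock) and (Paper, Paper)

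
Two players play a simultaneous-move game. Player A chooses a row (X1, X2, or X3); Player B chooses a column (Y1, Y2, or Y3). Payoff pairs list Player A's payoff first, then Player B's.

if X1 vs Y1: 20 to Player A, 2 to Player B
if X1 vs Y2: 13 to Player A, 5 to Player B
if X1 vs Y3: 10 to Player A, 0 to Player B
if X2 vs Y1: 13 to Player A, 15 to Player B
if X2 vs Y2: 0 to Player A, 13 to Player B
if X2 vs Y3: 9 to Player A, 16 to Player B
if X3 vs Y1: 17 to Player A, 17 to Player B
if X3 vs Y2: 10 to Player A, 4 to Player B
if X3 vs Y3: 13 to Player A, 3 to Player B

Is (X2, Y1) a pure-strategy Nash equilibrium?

Holding Player B at Y1: Player A gets 13 from X2 but could get 20 by switching to X1. Player A has a profitable deviation.

No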